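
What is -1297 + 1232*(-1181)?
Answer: -1456289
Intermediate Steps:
-1297 + 1232*(-1181) = -1297 - 1454992 = -1456289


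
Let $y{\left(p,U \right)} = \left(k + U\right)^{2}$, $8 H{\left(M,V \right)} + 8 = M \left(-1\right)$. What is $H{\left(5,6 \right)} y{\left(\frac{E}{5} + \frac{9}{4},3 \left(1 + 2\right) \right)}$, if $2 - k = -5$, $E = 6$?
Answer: $-416$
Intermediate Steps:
$k = 7$ ($k = 2 - -5 = 2 + 5 = 7$)
$H{\left(M,V \right)} = -1 - \frac{M}{8}$ ($H{\left(M,V \right)} = -1 + \frac{M \left(-1\right)}{8} = -1 + \frac{\left(-1\right) M}{8} = -1 - \frac{M}{8}$)
$y{\left(p,U \right)} = \left(7 + U\right)^{2}$
$H{\left(5,6 \right)} y{\left(\frac{E}{5} + \frac{9}{4},3 \left(1 + 2\right) \right)} = \left(-1 - \frac{5}{8}\right) \left(7 + 3 \left(1 + 2\right)\right)^{2} = \left(-1 - \frac{5}{8}\right) \left(7 + 3 \cdot 3\right)^{2} = - \frac{13 \left(7 + 9\right)^{2}}{8} = - \frac{13 \cdot 16^{2}}{8} = \left(- \frac{13}{8}\right) 256 = -416$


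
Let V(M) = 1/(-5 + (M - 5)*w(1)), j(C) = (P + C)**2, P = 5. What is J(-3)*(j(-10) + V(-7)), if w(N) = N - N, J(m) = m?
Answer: -372/5 ≈ -74.400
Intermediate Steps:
w(N) = 0
j(C) = (5 + C)**2
V(M) = -1/5 (V(M) = 1/(-5 + (M - 5)*0) = 1/(-5 + (-5 + M)*0) = 1/(-5 + 0) = 1/(-5) = -1/5)
J(-3)*(j(-10) + V(-7)) = -3*((5 - 10)**2 - 1/5) = -3*((-5)**2 - 1/5) = -3*(25 - 1/5) = -3*124/5 = -372/5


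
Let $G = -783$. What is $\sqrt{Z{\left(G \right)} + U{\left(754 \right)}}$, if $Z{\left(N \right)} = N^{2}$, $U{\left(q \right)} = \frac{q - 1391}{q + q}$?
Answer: $\frac{5 \sqrt{82497199}}{58} \approx 783.0$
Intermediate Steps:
$U{\left(q \right)} = \frac{-1391 + q}{2 q}$ ($U{\left(q \right)} = \frac{q - 1391}{2 q} = \left(q - 1391\right) \frac{1}{2 q} = \left(-1391 + q\right) \frac{1}{2 q} = \frac{-1391 + q}{2 q}$)
$\sqrt{Z{\left(G \right)} + U{\left(754 \right)}} = \sqrt{\left(-783\right)^{2} + \frac{-1391 + 754}{2 \cdot 754}} = \sqrt{613089 + \frac{1}{2} \cdot \frac{1}{754} \left(-637\right)} = \sqrt{613089 - \frac{49}{116}} = \sqrt{\frac{71118275}{116}} = \frac{5 \sqrt{82497199}}{58}$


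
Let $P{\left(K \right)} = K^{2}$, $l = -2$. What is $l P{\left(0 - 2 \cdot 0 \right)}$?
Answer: $0$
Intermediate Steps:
$l P{\left(0 - 2 \cdot 0 \right)} = - 2 \left(0 - 2 \cdot 0\right)^{2} = - 2 \left(0 - 0\right)^{2} = - 2 \left(0 + 0\right)^{2} = - 2 \cdot 0^{2} = \left(-2\right) 0 = 0$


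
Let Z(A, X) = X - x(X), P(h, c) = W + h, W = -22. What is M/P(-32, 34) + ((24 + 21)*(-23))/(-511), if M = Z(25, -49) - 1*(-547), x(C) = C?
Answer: -223627/27594 ≈ -8.1042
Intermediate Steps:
P(h, c) = -22 + h
Z(A, X) = 0 (Z(A, X) = X - X = 0)
M = 547 (M = 0 - 1*(-547) = 0 + 547 = 547)
M/P(-32, 34) + ((24 + 21)*(-23))/(-511) = 547/(-22 - 32) + ((24 + 21)*(-23))/(-511) = 547/(-54) + (45*(-23))*(-1/511) = 547*(-1/54) - 1035*(-1/511) = -547/54 + 1035/511 = -223627/27594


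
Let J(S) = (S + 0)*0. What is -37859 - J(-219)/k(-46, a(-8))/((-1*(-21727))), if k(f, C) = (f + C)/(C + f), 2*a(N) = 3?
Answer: -37859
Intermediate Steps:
a(N) = 3/2 (a(N) = (½)*3 = 3/2)
k(f, C) = 1 (k(f, C) = (C + f)/(C + f) = 1)
J(S) = 0 (J(S) = S*0 = 0)
-37859 - J(-219)/k(-46, a(-8))/((-1*(-21727))) = -37859 - 0/1/((-1*(-21727))) = -37859 - 0*1/21727 = -37859 - 0/21727 = -37859 - 1*0 = -37859 + 0 = -37859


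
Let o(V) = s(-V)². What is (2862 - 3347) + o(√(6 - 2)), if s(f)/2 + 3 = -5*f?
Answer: -289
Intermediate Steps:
s(f) = -6 - 10*f (s(f) = -6 + 2*(-5*f) = -6 - 10*f)
o(V) = (-6 + 10*V)² (o(V) = (-6 - (-10)*V)² = (-6 + 10*V)²)
(2862 - 3347) + o(√(6 - 2)) = (2862 - 3347) + 4*(3 - 5*√(6 - 2))² = -485 + 4*(3 - 5*√4)² = -485 + 4*(3 - 5*2)² = -485 + 4*(3 - 10)² = -485 + 4*(-7)² = -485 + 4*49 = -485 + 196 = -289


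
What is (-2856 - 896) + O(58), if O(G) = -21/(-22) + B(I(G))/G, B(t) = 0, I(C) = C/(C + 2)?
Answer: -82523/22 ≈ -3751.0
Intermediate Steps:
I(C) = C/(2 + C)
O(G) = 21/22 (O(G) = -21/(-22) + 0/G = -21*(-1/22) + 0 = 21/22 + 0 = 21/22)
(-2856 - 896) + O(58) = (-2856 - 896) + 21/22 = -3752 + 21/22 = -82523/22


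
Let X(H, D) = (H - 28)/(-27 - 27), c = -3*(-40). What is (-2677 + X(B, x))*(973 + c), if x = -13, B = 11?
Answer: -157983313/54 ≈ -2.9256e+6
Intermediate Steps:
c = 120
X(H, D) = 14/27 - H/54 (X(H, D) = (-28 + H)/(-54) = (-28 + H)*(-1/54) = 14/27 - H/54)
(-2677 + X(B, x))*(973 + c) = (-2677 + (14/27 - 1/54*11))*(973 + 120) = (-2677 + (14/27 - 11/54))*1093 = (-2677 + 17/54)*1093 = -144541/54*1093 = -157983313/54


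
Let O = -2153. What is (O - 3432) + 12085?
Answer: 6500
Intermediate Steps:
(O - 3432) + 12085 = (-2153 - 3432) + 12085 = -5585 + 12085 = 6500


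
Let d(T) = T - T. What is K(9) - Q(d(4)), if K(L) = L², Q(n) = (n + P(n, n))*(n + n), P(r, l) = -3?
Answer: 81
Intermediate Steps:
d(T) = 0
Q(n) = 2*n*(-3 + n) (Q(n) = (n - 3)*(n + n) = (-3 + n)*(2*n) = 2*n*(-3 + n))
K(9) - Q(d(4)) = 9² - 2*0*(-3 + 0) = 81 - 2*0*(-3) = 81 - 1*0 = 81 + 0 = 81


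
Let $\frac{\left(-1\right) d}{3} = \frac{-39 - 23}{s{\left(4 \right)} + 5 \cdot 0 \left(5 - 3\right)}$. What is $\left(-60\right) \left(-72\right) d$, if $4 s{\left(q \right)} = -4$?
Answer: $-803520$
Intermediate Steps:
$s{\left(q \right)} = -1$ ($s{\left(q \right)} = \frac{1}{4} \left(-4\right) = -1$)
$d = -186$ ($d = - 3 \frac{-39 - 23}{-1 + 5 \cdot 0 \left(5 - 3\right)} = - 3 \left(- \frac{62}{-1 + 0 \left(5 - 3\right)}\right) = - 3 \left(- \frac{62}{-1 + 0 \cdot 2}\right) = - 3 \left(- \frac{62}{-1 + 0}\right) = - 3 \left(- \frac{62}{-1}\right) = - 3 \left(\left(-62\right) \left(-1\right)\right) = \left(-3\right) 62 = -186$)
$\left(-60\right) \left(-72\right) d = \left(-60\right) \left(-72\right) \left(-186\right) = 4320 \left(-186\right) = -803520$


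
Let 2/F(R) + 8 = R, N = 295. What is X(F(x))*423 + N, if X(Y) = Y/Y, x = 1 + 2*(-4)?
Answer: 718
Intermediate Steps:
x = -7 (x = 1 - 8 = -7)
F(R) = 2/(-8 + R)
X(Y) = 1
X(F(x))*423 + N = 1*423 + 295 = 423 + 295 = 718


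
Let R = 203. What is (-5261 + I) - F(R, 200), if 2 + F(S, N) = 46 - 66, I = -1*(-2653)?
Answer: -2586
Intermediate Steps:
I = 2653
F(S, N) = -22 (F(S, N) = -2 + (46 - 66) = -2 - 20 = -22)
(-5261 + I) - F(R, 200) = (-5261 + 2653) - 1*(-22) = -2608 + 22 = -2586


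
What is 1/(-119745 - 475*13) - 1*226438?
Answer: -28513072961/125920 ≈ -2.2644e+5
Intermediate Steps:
1/(-119745 - 475*13) - 1*226438 = 1/(-119745 - 6175) - 226438 = 1/(-125920) - 226438 = -1/125920 - 226438 = -28513072961/125920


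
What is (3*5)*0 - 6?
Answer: -6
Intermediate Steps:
(3*5)*0 - 6 = 15*0 - 6 = 0 - 6 = -6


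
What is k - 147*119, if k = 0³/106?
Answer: -17493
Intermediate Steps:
k = 0 (k = 0*(1/106) = 0)
k - 147*119 = 0 - 147*119 = 0 - 17493 = -17493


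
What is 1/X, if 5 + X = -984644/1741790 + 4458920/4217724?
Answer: -918298685745/4139800224157 ≈ -0.22182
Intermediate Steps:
X = -4139800224157/918298685745 (X = -5 + (-984644/1741790 + 4458920/4217724) = -5 + (-984644*1/1741790 + 4458920*(1/4217724)) = -5 + (-492322/870895 + 1114730/1054431) = -5 + 451693204568/918298685745 = -4139800224157/918298685745 ≈ -4.5081)
1/X = 1/(-4139800224157/918298685745) = -918298685745/4139800224157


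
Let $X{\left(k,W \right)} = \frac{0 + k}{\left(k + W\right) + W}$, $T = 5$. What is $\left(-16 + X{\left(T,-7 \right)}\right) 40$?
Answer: $- \frac{5960}{9} \approx -662.22$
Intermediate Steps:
$X{\left(k,W \right)} = \frac{k}{k + 2 W}$ ($X{\left(k,W \right)} = \frac{k}{\left(W + k\right) + W} = \frac{k}{k + 2 W}$)
$\left(-16 + X{\left(T,-7 \right)}\right) 40 = \left(-16 + \frac{5}{5 + 2 \left(-7\right)}\right) 40 = \left(-16 + \frac{5}{5 - 14}\right) 40 = \left(-16 + \frac{5}{-9}\right) 40 = \left(-16 + 5 \left(- \frac{1}{9}\right)\right) 40 = \left(-16 - \frac{5}{9}\right) 40 = \left(- \frac{149}{9}\right) 40 = - \frac{5960}{9}$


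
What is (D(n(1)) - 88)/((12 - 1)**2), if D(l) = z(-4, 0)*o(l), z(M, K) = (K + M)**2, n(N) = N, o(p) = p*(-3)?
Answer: -136/121 ≈ -1.1240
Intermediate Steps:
o(p) = -3*p
D(l) = -48*l (D(l) = (0 - 4)**2*(-3*l) = (-4)**2*(-3*l) = 16*(-3*l) = -48*l)
(D(n(1)) - 88)/((12 - 1)**2) = (-48*1 - 88)/((12 - 1)**2) = (-48 - 88)/(11**2) = -136/121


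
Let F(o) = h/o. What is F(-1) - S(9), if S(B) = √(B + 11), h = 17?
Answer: -17 - 2*√5 ≈ -21.472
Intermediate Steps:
S(B) = √(11 + B)
F(o) = 17/o
F(-1) - S(9) = 17/(-1) - √(11 + 9) = 17*(-1) - √20 = -17 - 2*√5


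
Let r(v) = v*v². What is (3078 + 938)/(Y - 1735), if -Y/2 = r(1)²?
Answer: -4016/1737 ≈ -2.3120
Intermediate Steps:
r(v) = v³
Y = -2 (Y = -2*(1³)² = -2*1² = -2*1 = -2)
(3078 + 938)/(Y - 1735) = (3078 + 938)/(-2 - 1735) = 4016/(-1737) = 4016*(-1/1737) = -4016/1737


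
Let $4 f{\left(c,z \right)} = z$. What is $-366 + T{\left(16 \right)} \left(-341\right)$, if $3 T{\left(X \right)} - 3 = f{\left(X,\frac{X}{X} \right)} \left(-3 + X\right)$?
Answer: $- \frac{12917}{12} \approx -1076.4$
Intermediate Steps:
$f{\left(c,z \right)} = \frac{z}{4}$
$T{\left(X \right)} = \frac{3}{4} + \frac{X}{12}$ ($T{\left(X \right)} = 1 + \frac{\frac{X \frac{1}{X}}{4} \left(-3 + X\right)}{3} = 1 + \frac{\frac{1}{4} \cdot 1 \left(-3 + X\right)}{3} = 1 + \frac{\frac{1}{4} \left(-3 + X\right)}{3} = 1 + \frac{- \frac{3}{4} + \frac{X}{4}}{3} = 1 + \left(- \frac{1}{4} + \frac{X}{12}\right) = \frac{3}{4} + \frac{X}{12}$)
$-366 + T{\left(16 \right)} \left(-341\right) = -366 + \left(\frac{3}{4} + \frac{1}{12} \cdot 16\right) \left(-341\right) = -366 + \left(\frac{3}{4} + \frac{4}{3}\right) \left(-341\right) = -366 + \frac{25}{12} \left(-341\right) = -366 - \frac{8525}{12} = - \frac{12917}{12}$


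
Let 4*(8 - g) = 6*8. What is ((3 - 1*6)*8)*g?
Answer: 96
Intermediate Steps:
g = -4 (g = 8 - 3*8/2 = 8 - ¼*48 = 8 - 12 = -4)
((3 - 1*6)*8)*g = ((3 - 1*6)*8)*(-4) = ((3 - 6)*8)*(-4) = -3*8*(-4) = -24*(-4) = 96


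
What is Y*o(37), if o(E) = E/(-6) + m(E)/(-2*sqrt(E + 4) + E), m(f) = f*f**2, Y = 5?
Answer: 11200381/1446 + 101306*sqrt(41)/241 ≈ 10437.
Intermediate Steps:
m(f) = f**3
o(E) = -E/6 + E**3/(E - 2*sqrt(4 + E)) (o(E) = E/(-6) + E**3/(-2*sqrt(E + 4) + E) = E*(-1/6) + E**3/(-2*sqrt(4 + E) + E) = -E/6 + E**3/(E - 2*sqrt(4 + E)))
Y*o(37) = 5*((1/6)*37*(-1*37 + 2*sqrt(4 + 37) + 6*37**2)/(37 - 2*sqrt(4 + 37))) = 5*((1/6)*37*(-37 + 2*sqrt(41) + 6*1369)/(37 - 2*sqrt(41))) = 5*((1/6)*37*(-37 + 2*sqrt(41) + 8214)/(37 - 2*sqrt(41))) = 5*((1/6)*37*(8177 + 2*sqrt(41))/(37 - 2*sqrt(41))) = 5*(37*(8177 + 2*sqrt(41))/(6*(37 - 2*sqrt(41)))) = 185*(8177 + 2*sqrt(41))/(6*(37 - 2*sqrt(41)))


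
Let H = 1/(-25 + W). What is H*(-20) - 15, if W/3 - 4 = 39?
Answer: -395/26 ≈ -15.192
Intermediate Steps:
W = 129 (W = 12 + 3*39 = 12 + 117 = 129)
H = 1/104 (H = 1/(-25 + 129) = 1/104 ≈ 0.0096154)
H*(-20) - 15 = (1/104)*(-20) - 15 = -5/26 - 15 = -395/26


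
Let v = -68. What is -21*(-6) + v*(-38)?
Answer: 2710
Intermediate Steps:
-21*(-6) + v*(-38) = -21*(-6) - 68*(-38) = 126 + 2584 = 2710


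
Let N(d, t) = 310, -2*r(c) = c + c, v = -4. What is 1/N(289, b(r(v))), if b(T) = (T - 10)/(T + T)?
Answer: 1/310 ≈ 0.0032258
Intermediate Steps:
r(c) = -c (r(c) = -(c + c)/2 = -c)
b(T) = (-10 + T)/(2*T) (b(T) = (-10 + T)/((2*T)) = (-10 + T)*(1/(2*T)) = (-10 + T)/(2*T))
1/N(289, b(r(v))) = 1/310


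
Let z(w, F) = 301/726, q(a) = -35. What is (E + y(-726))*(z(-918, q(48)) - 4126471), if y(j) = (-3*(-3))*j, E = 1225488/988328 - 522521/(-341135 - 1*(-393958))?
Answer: 1057104684992463823525/39154837458 ≈ 2.6998e+10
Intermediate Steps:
z(w, F) = 301/726 (z(w, F) = 301*(1/726) = 301/726)
E = -466620023/53932283 (E = 1225488*(1/988328) - 522521/(-341135 + 393958) = 1266/1021 - 522521/52823 = -466620023/53932283 ≈ -8.6520)
y(j) = 9*j
(E + y(-726))*(z(-918, q(48)) - 4126471) = (-466620023/53932283 + 9*(-726))*(301/726 - 4126471) = (-466620023/53932283 - 6534)*(-2995817645/726) = -352860157145/53932283*(-2995817645/726) = 1057104684992463823525/39154837458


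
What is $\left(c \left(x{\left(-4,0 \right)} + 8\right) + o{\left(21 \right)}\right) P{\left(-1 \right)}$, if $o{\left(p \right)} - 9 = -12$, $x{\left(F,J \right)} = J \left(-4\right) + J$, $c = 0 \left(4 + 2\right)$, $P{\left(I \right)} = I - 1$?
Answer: $6$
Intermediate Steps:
$P{\left(I \right)} = -1 + I$ ($P{\left(I \right)} = I - 1 = -1 + I$)
$c = 0$ ($c = 0 \cdot 6 = 0$)
$x{\left(F,J \right)} = - 3 J$ ($x{\left(F,J \right)} = - 4 J + J = - 3 J$)
$o{\left(p \right)} = -3$ ($o{\left(p \right)} = 9 - 12 = -3$)
$\left(c \left(x{\left(-4,0 \right)} + 8\right) + o{\left(21 \right)}\right) P{\left(-1 \right)} = \left(0 \left(\left(-3\right) 0 + 8\right) - 3\right) \left(-1 - 1\right) = \left(0 \left(0 + 8\right) - 3\right) \left(-2\right) = \left(0 \cdot 8 - 3\right) \left(-2\right) = \left(0 - 3\right) \left(-2\right) = \left(-3\right) \left(-2\right) = 6$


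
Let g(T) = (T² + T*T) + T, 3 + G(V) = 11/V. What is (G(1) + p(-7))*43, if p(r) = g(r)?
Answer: 4257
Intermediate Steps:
G(V) = -3 + 11/V
g(T) = T + 2*T² (g(T) = (T² + T²) + T = 2*T² + T = T + 2*T²)
p(r) = r*(1 + 2*r)
(G(1) + p(-7))*43 = ((-3 + 11/1) - 7*(1 + 2*(-7)))*43 = ((-3 + 11*1) - 7*(1 - 14))*43 = ((-3 + 11) - 7*(-13))*43 = (8 + 91)*43 = 99*43 = 4257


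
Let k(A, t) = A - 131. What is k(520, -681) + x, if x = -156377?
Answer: -155988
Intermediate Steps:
k(A, t) = -131 + A
k(520, -681) + x = (-131 + 520) - 156377 = 389 - 156377 = -155988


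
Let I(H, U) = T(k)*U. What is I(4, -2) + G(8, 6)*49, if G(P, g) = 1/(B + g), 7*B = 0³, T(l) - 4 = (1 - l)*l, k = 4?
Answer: 145/6 ≈ 24.167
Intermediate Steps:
T(l) = 4 + l*(1 - l) (T(l) = 4 + (1 - l)*l = 4 + l*(1 - l))
B = 0 (B = (⅐)*0³ = (⅐)*0 = 0)
I(H, U) = -8*U (I(H, U) = (4 + 4 - 1*4²)*U = (4 + 4 - 1*16)*U = (4 + 4 - 16)*U = -8*U)
G(P, g) = 1/g (G(P, g) = 1/(0 + g) = 1/g)
I(4, -2) + G(8, 6)*49 = -8*(-2) + 49/6 = 16 + (⅙)*49 = 16 + 49/6 = 145/6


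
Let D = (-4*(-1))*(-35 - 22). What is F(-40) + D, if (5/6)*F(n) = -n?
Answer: -180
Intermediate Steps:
F(n) = -6*n/5 (F(n) = 6*(-n)/5 = -6*n/5)
D = -228 (D = 4*(-57) = -228)
F(-40) + D = -6/5*(-40) - 228 = 48 - 228 = -180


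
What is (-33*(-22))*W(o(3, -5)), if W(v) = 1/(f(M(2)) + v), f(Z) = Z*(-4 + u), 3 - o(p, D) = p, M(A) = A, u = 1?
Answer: -121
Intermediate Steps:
o(p, D) = 3 - p
f(Z) = -3*Z (f(Z) = Z*(-4 + 1) = Z*(-3) = -3*Z)
W(v) = 1/(-6 + v) (W(v) = 1/(-3*2 + v) = 1/(-6 + v))
(-33*(-22))*W(o(3, -5)) = (-33*(-22))/(-6 + (3 - 1*3)) = 726/(-6 + (3 - 3)) = 726/(-6 + 0) = 726/(-6) = 726*(-⅙) = -121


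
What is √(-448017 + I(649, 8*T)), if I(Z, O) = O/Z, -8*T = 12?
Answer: 3*I*√20967246245/649 ≈ 669.34*I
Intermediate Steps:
T = -3/2 (T = -⅛*12 = -3/2 ≈ -1.5000)
√(-448017 + I(649, 8*T)) = √(-448017 + (8*(-3/2))/649) = √(-448017 - 12*1/649) = √(-448017 - 12/649) = √(-290763045/649) = 3*I*√20967246245/649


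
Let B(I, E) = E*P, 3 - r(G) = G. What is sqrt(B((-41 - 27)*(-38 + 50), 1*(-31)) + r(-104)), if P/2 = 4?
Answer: I*sqrt(141) ≈ 11.874*I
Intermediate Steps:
P = 8 (P = 2*4 = 8)
r(G) = 3 - G
B(I, E) = 8*E (B(I, E) = E*8 = 8*E)
sqrt(B((-41 - 27)*(-38 + 50), 1*(-31)) + r(-104)) = sqrt(8*(1*(-31)) + (3 - 1*(-104))) = sqrt(8*(-31) + (3 + 104)) = sqrt(-248 + 107) = sqrt(-141) = I*sqrt(141)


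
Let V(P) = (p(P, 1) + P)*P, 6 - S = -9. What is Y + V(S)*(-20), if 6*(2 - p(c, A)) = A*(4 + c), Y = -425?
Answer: -4575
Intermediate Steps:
S = 15 (S = 6 - 1*(-9) = 6 + 9 = 15)
p(c, A) = 2 - A*(4 + c)/6
V(P) = P*(4/3 + 5*P/6) (V(P) = ((2 - ⅔*1 - ⅙*1*P) + P)*P = ((2 - ⅔ - P/6) + P)*P = ((4/3 - P/6) + P)*P = (4/3 + 5*P/6)*P = P*(4/3 + 5*P/6))
Y + V(S)*(-20) = -425 + ((⅙)*15*(8 + 5*15))*(-20) = -425 + ((⅙)*15*(8 + 75))*(-20) = -425 + ((⅙)*15*83)*(-20) = -425 + (415/2)*(-20) = -425 - 4150 = -4575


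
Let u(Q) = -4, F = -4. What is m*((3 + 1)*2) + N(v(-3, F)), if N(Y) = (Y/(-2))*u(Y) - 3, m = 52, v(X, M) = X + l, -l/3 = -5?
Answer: 437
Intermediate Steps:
l = 15 (l = -3*(-5) = 15)
v(X, M) = 15 + X (v(X, M) = X + 15 = 15 + X)
N(Y) = -3 + 2*Y (N(Y) = (Y/(-2))*(-4) - 3 = (Y*(-½))*(-4) - 3 = -Y/2*(-4) - 3 = 2*Y - 3 = -3 + 2*Y)
m*((3 + 1)*2) + N(v(-3, F)) = 52*((3 + 1)*2) + (-3 + 2*(15 - 3)) = 52*(4*2) + (-3 + 2*12) = 52*8 + (-3 + 24) = 416 + 21 = 437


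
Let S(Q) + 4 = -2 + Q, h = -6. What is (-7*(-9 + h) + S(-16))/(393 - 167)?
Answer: 83/226 ≈ 0.36726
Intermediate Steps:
S(Q) = -6 + Q (S(Q) = -4 + (-2 + Q) = -6 + Q)
(-7*(-9 + h) + S(-16))/(393 - 167) = (-7*(-9 - 6) + (-6 - 16))/(393 - 167) = (-7*(-15) - 22)/226 = (105 - 22)*(1/226) = 83*(1/226) = 83/226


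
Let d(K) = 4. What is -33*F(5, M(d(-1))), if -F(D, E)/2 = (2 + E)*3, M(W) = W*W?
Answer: 3564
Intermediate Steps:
M(W) = W**2
F(D, E) = -12 - 6*E (F(D, E) = -2*(2 + E)*3 = -2*(6 + 3*E) = -12 - 6*E)
-33*F(5, M(d(-1))) = -33*(-12 - 6*4**2) = -33*(-12 - 6*16) = -33*(-12 - 96) = -33*(-108) = 3564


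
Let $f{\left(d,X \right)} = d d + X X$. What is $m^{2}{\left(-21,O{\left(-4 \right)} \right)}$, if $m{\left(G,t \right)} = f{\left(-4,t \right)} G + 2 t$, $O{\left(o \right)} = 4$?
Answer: $440896$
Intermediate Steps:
$f{\left(d,X \right)} = X^{2} + d^{2}$ ($f{\left(d,X \right)} = d^{2} + X^{2} = X^{2} + d^{2}$)
$m{\left(G,t \right)} = 2 t + G \left(16 + t^{2}\right)$ ($m{\left(G,t \right)} = \left(t^{2} + \left(-4\right)^{2}\right) G + 2 t = \left(t^{2} + 16\right) G + 2 t = \left(16 + t^{2}\right) G + 2 t = G \left(16 + t^{2}\right) + 2 t = 2 t + G \left(16 + t^{2}\right)$)
$m^{2}{\left(-21,O{\left(-4 \right)} \right)} = \left(2 \cdot 4 - 21 \left(16 + 4^{2}\right)\right)^{2} = \left(8 - 21 \left(16 + 16\right)\right)^{2} = \left(8 - 672\right)^{2} = \left(-664\right)^{2} = 440896$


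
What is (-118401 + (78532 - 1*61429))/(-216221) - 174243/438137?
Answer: 6707406123/94734420277 ≈ 0.070802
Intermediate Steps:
(-118401 + (78532 - 1*61429))/(-216221) - 174243/438137 = (-118401 + (78532 - 61429))*(-1/216221) - 174243*1/438137 = (-118401 + 17103)*(-1/216221) - 174243/438137 = -101298*(-1/216221) - 174243/438137 = 101298/216221 - 174243/438137 = 6707406123/94734420277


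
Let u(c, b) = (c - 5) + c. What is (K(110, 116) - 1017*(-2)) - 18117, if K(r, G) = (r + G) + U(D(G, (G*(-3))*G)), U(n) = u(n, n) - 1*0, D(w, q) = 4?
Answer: -15854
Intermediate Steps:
u(c, b) = -5 + 2*c (u(c, b) = (-5 + c) + c = -5 + 2*c)
U(n) = -5 + 2*n (U(n) = (-5 + 2*n) - 1*0 = (-5 + 2*n) + 0 = -5 + 2*n)
K(r, G) = 3 + G + r (K(r, G) = (r + G) + (-5 + 2*4) = (G + r) + (-5 + 8) = (G + r) + 3 = 3 + G + r)
(K(110, 116) - 1017*(-2)) - 18117 = ((3 + 116 + 110) - 1017*(-2)) - 18117 = (229 + 2034) - 18117 = 2263 - 18117 = -15854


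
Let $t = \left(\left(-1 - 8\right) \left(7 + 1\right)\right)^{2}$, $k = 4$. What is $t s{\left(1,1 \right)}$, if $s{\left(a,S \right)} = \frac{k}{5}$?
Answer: $\frac{20736}{5} \approx 4147.2$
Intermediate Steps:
$s{\left(a,S \right)} = \frac{4}{5}$
$t = 5184$ ($t = \left(\left(-9\right) 8\right)^{2} = \left(-72\right)^{2} = 5184$)
$t s{\left(1,1 \right)} = 5184 \cdot \frac{4}{5} = \frac{20736}{5}$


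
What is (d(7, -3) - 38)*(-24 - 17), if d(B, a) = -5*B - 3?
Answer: 3116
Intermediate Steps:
d(B, a) = -3 - 5*B
(d(7, -3) - 38)*(-24 - 17) = ((-3 - 5*7) - 38)*(-24 - 17) = ((-3 - 35) - 38)*(-41) = (-38 - 38)*(-41) = -76*(-41) = 3116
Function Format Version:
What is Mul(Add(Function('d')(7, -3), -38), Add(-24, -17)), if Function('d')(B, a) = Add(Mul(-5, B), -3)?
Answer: 3116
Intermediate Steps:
Function('d')(B, a) = Add(-3, Mul(-5, B))
Mul(Add(Function('d')(7, -3), -38), Add(-24, -17)) = Mul(Add(Add(-3, Mul(-5, 7)), -38), Add(-24, -17)) = Mul(Add(Add(-3, -35), -38), -41) = Mul(Add(-38, -38), -41) = Mul(-76, -41) = 3116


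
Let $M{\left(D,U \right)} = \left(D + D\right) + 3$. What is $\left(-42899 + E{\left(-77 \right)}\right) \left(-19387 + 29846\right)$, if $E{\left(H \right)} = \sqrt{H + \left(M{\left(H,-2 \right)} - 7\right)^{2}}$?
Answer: $-448680641 + 10459 \sqrt{24887} \approx -4.4703 \cdot 10^{8}$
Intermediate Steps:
$M{\left(D,U \right)} = 3 + 2 D$ ($M{\left(D,U \right)} = 2 D + 3 = 3 + 2 D$)
$E{\left(H \right)} = \sqrt{H + \left(-4 + 2 H\right)^{2}}$ ($E{\left(H \right)} = \sqrt{H + \left(\left(3 + 2 H\right) - 7\right)^{2}} = \sqrt{H + \left(-4 + 2 H\right)^{2}}$)
$\left(-42899 + E{\left(-77 \right)}\right) \left(-19387 + 29846\right) = \left(-42899 + \sqrt{-77 + 4 \left(-2 - 77\right)^{2}}\right) \left(-19387 + 29846\right) = \left(-42899 + \sqrt{-77 + 4 \left(-79\right)^{2}}\right) 10459 = \left(-42899 + \sqrt{-77 + 4 \cdot 6241}\right) 10459 = \left(-42899 + \sqrt{-77 + 24964}\right) 10459 = \left(-42899 + \sqrt{24887}\right) 10459 = -448680641 + 10459 \sqrt{24887}$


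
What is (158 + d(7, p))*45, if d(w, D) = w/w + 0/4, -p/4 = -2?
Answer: 7155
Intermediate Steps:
p = 8 (p = -4*(-2) = 8)
d(w, D) = 1 (d(w, D) = 1 + 0*(¼) = 1 + 0 = 1)
(158 + d(7, p))*45 = (158 + 1)*45 = 159*45 = 7155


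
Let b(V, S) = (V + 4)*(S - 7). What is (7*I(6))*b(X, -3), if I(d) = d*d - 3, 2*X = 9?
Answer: -19635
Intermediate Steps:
X = 9/2 (X = (½)*9 = 9/2 ≈ 4.5000)
b(V, S) = (-7 + S)*(4 + V) (b(V, S) = (4 + V)*(-7 + S) = (-7 + S)*(4 + V))
I(d) = -3 + d² (I(d) = d² - 3 = -3 + d²)
(7*I(6))*b(X, -3) = (7*(-3 + 6²))*(-28 - 7*9/2 + 4*(-3) - 3*9/2) = (7*(-3 + 36))*(-28 - 63/2 - 12 - 27/2) = (7*33)*(-85) = 231*(-85) = -19635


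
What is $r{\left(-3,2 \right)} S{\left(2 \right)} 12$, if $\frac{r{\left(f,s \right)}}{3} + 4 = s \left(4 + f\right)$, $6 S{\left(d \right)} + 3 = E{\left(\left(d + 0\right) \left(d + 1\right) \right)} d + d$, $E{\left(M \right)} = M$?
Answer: $-132$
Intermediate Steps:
$S{\left(d \right)} = - \frac{1}{2} + \frac{d}{6} + \frac{d^{2} \left(1 + d\right)}{6}$ ($S{\left(d \right)} = - \frac{1}{2} + \frac{\left(d + 0\right) \left(d + 1\right) d + d}{6} = - \frac{1}{2} + \frac{d \left(1 + d\right) d + d}{6} = - \frac{1}{2} + \frac{d^{2} \left(1 + d\right) + d}{6} = - \frac{1}{2} + \frac{d + d^{2} \left(1 + d\right)}{6} = - \frac{1}{2} + \left(\frac{d}{6} + \frac{d^{2} \left(1 + d\right)}{6}\right) = - \frac{1}{2} + \frac{d}{6} + \frac{d^{2} \left(1 + d\right)}{6}$)
$r{\left(f,s \right)} = -12 + 3 s \left(4 + f\right)$
$r{\left(-3,2 \right)} S{\left(2 \right)} 12 = \left(-12 + 12 \cdot 2 + 3 \left(-3\right) 2\right) \left(- \frac{1}{2} + \frac{1}{6} \cdot 2 + \frac{2^{2} \left(1 + 2\right)}{6}\right) 12 = \left(-12 + 24 - 18\right) \left(- \frac{1}{2} + \frac{1}{3} + \frac{1}{6} \cdot 4 \cdot 3\right) 12 = - 6 \left(- \frac{1}{2} + \frac{1}{3} + 2\right) 12 = \left(-6\right) \frac{11}{6} \cdot 12 = \left(-11\right) 12 = -132$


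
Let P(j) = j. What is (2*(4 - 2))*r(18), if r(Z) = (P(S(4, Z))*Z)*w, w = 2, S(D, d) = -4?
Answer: -576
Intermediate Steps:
r(Z) = -8*Z (r(Z) = -4*Z*2 = -8*Z)
(2*(4 - 2))*r(18) = (2*(4 - 2))*(-8*18) = (2*2)*(-144) = 4*(-144) = -576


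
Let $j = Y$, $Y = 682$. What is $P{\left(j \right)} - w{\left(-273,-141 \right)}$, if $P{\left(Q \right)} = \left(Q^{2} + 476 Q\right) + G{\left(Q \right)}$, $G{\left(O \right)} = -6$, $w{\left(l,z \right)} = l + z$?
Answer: $790164$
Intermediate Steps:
$j = 682$
$P{\left(Q \right)} = -6 + Q^{2} + 476 Q$ ($P{\left(Q \right)} = \left(Q^{2} + 476 Q\right) - 6 = -6 + Q^{2} + 476 Q$)
$P{\left(j \right)} - w{\left(-273,-141 \right)} = \left(-6 + 682^{2} + 476 \cdot 682\right) - \left(-273 - 141\right) = \left(-6 + 465124 + 324632\right) - -414 = 789750 + 414 = 790164$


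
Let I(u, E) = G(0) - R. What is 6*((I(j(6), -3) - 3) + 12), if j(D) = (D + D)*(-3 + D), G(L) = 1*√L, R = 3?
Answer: 36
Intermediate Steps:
G(L) = √L
j(D) = 2*D*(-3 + D) (j(D) = (2*D)*(-3 + D) = 2*D*(-3 + D))
I(u, E) = -3 (I(u, E) = √0 - 1*3 = 0 - 3 = -3)
6*((I(j(6), -3) - 3) + 12) = 6*((-3 - 3) + 12) = 6*(-6 + 12) = 6*6 = 36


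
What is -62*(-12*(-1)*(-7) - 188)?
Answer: 16864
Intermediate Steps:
-62*(-12*(-1)*(-7) - 188) = -62*(12*(-7) - 188) = -62*(-84 - 188) = -62*(-272) = 16864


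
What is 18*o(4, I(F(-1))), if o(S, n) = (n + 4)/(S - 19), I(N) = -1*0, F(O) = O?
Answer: -24/5 ≈ -4.8000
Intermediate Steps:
I(N) = 0
o(S, n) = (4 + n)/(-19 + S)
18*o(4, I(F(-1))) = 18*((4 + 0)/(-19 + 4)) = 18*(4/(-15)) = 18*(-1/15*4) = 18*(-4/15) = -24/5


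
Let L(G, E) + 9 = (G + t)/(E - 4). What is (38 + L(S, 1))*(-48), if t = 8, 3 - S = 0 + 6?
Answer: -1312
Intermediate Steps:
S = -3 (S = 3 - (0 + 6) = 3 - 1*6 = 3 - 6 = -3)
L(G, E) = -9 + (8 + G)/(-4 + E) (L(G, E) = -9 + (G + 8)/(E - 4) = -9 + (8 + G)/(-4 + E))
(38 + L(S, 1))*(-48) = (38 + (44 - 3 - 9*1)/(-4 + 1))*(-48) = (38 + (44 - 3 - 9)/(-3))*(-48) = (38 - 1/3*32)*(-48) = (38 - 32/3)*(-48) = (82/3)*(-48) = -1312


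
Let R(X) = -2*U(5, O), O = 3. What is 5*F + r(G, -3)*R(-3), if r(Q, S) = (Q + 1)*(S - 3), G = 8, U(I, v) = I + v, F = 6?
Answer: 894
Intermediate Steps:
R(X) = -16 (R(X) = -2*(5 + 3) = -2*8 = -16)
r(Q, S) = (1 + Q)*(-3 + S)
5*F + r(G, -3)*R(-3) = 5*6 + (-3 - 3 - 3*8 + 8*(-3))*(-16) = 30 + (-3 - 3 - 24 - 24)*(-16) = 30 - 54*(-16) = 30 + 864 = 894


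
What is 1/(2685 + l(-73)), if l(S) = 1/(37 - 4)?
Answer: 33/88606 ≈ 0.00037244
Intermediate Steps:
l(S) = 1/33
1/(2685 + l(-73)) = 1/(2685 + 1/33) = 1/(88606/33) = 33/88606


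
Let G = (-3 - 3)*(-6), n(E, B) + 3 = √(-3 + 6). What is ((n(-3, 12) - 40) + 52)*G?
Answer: 324 + 36*√3 ≈ 386.35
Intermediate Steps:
n(E, B) = -3 + √3 (n(E, B) = -3 + √(-3 + 6) = -3 + √3)
G = 36 (G = -6*(-6) = 36)
((n(-3, 12) - 40) + 52)*G = (((-3 + √3) - 40) + 52)*36 = ((-43 + √3) + 52)*36 = (9 + √3)*36 = 324 + 36*√3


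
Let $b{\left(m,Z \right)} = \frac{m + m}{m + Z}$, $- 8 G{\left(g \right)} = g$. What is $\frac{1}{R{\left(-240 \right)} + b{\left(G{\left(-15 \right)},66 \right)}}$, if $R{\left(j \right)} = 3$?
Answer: $\frac{181}{553} \approx 0.32731$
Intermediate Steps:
$G{\left(g \right)} = - \frac{g}{8}$
$b{\left(m,Z \right)} = \frac{2 m}{Z + m}$
$\frac{1}{R{\left(-240 \right)} + b{\left(G{\left(-15 \right)},66 \right)}} = \frac{1}{3 + \frac{2 \left(\left(- \frac{1}{8}\right) \left(-15\right)\right)}{66 - - \frac{15}{8}}} = \frac{1}{3 + 2 \cdot \frac{15}{8} \frac{1}{66 + \frac{15}{8}}} = \frac{1}{3 + 2 \cdot \frac{15}{8} \frac{1}{\frac{543}{8}}} = \frac{1}{3 + 2 \cdot \frac{15}{8} \cdot \frac{8}{543}} = \frac{1}{3 + \frac{10}{181}} = \frac{1}{\frac{553}{181}} = \frac{181}{553}$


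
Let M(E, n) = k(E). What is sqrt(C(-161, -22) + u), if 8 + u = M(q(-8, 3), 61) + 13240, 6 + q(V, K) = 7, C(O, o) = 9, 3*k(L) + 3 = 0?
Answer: 2*sqrt(3310) ≈ 115.07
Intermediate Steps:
k(L) = -1 (k(L) = -1 + (1/3)*0 = -1 + 0 = -1)
q(V, K) = 1 (q(V, K) = -6 + 7 = 1)
M(E, n) = -1
u = 13231 (u = -8 + (-1 + 13240) = -8 + 13239 = 13231)
sqrt(C(-161, -22) + u) = sqrt(9 + 13231) = sqrt(13240) = 2*sqrt(3310)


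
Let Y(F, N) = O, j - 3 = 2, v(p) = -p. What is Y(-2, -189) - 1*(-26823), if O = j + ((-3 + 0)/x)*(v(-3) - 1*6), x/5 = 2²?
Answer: 536569/20 ≈ 26828.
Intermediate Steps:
x = 20 (x = 5*2² = 5*4 = 20)
j = 5 (j = 3 + 2 = 5)
O = 109/20 (O = 5 + ((-3 + 0)/20)*(-1*(-3) - 1*6) = 5 + (-3*1/20)*(3 - 6) = 5 - 3/20*(-3) = 5 + 9/20 = 109/20 ≈ 5.4500)
Y(F, N) = 109/20
Y(-2, -189) - 1*(-26823) = 109/20 - 1*(-26823) = 109/20 + 26823 = 536569/20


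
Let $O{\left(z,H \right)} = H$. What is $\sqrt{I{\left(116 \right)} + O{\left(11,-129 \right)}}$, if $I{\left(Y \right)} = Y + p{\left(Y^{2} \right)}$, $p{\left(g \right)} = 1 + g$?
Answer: $2 \sqrt{3361} \approx 115.95$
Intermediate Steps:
$I{\left(Y \right)} = 1 + Y + Y^{2}$ ($I{\left(Y \right)} = Y + \left(1 + Y^{2}\right) = 1 + Y + Y^{2}$)
$\sqrt{I{\left(116 \right)} + O{\left(11,-129 \right)}} = \sqrt{\left(1 + 116 + 116^{2}\right) - 129} = \sqrt{\left(1 + 116 + 13456\right) - 129} = \sqrt{13573 - 129} = \sqrt{13444} = 2 \sqrt{3361}$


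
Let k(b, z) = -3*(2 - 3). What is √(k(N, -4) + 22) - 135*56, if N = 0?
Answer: -7555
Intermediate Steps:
k(b, z) = 3 (k(b, z) = -3*(-1) = 3)
√(k(N, -4) + 22) - 135*56 = √(3 + 22) - 135*56 = √25 - 7560 = 5 - 7560 = -7555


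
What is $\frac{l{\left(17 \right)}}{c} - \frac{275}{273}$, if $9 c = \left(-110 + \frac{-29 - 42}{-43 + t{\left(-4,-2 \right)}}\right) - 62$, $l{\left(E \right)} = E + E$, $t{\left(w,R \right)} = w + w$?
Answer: $- \frac{950459}{339339} \approx -2.8009$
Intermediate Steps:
$t{\left(w,R \right)} = 2 w$
$l{\left(E \right)} = 2 E$
$c = - \frac{8701}{459}$ ($c = \frac{\left(-110 + \frac{-29 - 42}{-43 + 2 \left(-4\right)}\right) - 62}{9} = \frac{\left(-110 - \frac{71}{-43 - 8}\right) - 62}{9} = \frac{\left(-110 - \frac{71}{-51}\right) - 62}{9} = \frac{\left(-110 - - \frac{71}{51}\right) - 62}{9} = \frac{\left(-110 + \frac{71}{51}\right) - 62}{9} = \frac{- \frac{5539}{51} - 62}{9} = \frac{1}{9} \left(- \frac{8701}{51}\right) = - \frac{8701}{459} \approx -18.956$)
$\frac{l{\left(17 \right)}}{c} - \frac{275}{273} = \frac{2 \cdot 17}{- \frac{8701}{459}} - \frac{275}{273} = 34 \left(- \frac{459}{8701}\right) - \frac{275}{273} = - \frac{15606}{8701} - \frac{275}{273} = - \frac{950459}{339339}$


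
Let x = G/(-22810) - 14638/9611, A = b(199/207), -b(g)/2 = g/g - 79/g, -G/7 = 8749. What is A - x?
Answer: 7032094983373/43626155090 ≈ 161.19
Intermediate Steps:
G = -61243 (G = -7*8749 = -61243)
b(g) = -2 + 158/g (b(g) = -2*(g/g - 79/g) = -2*(1 - 79/g) = -2 + 158/g)
A = 32308/199 (A = -2 + 158/((199/207)) = -2 + 158/((199*(1/207))) = -2 + 158/(199/207) = -2 + 158*(207/199) = -2 + 32706/199 = 32308/199 ≈ 162.35)
x = 254713693/219226910 (x = -61243/(-22810) - 14638/9611 = -61243*(-1/22810) - 14638*1/9611 = 61243/22810 - 14638/9611 = 254713693/219226910 ≈ 1.1619)
A - x = 32308/199 - 1*254713693/219226910 = 32308/199 - 254713693/219226910 = 7032094983373/43626155090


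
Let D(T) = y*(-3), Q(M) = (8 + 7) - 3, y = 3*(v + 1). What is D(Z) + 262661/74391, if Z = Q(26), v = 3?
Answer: -2415415/74391 ≈ -32.469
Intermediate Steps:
y = 12 (y = 3*(3 + 1) = 3*4 = 12)
Q(M) = 12 (Q(M) = 15 - 3 = 12)
Z = 12
D(T) = -36 (D(T) = 12*(-3) = -36)
D(Z) + 262661/74391 = -36 + 262661/74391 = -2415415/74391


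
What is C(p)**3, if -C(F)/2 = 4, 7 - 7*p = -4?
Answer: -512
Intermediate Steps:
p = 11/7 (p = 1 - 1/7*(-4) = 1 + 4/7 = 11/7 ≈ 1.5714)
C(F) = -8 (C(F) = -2*4 = -8)
C(p)**3 = (-8)**3 = -512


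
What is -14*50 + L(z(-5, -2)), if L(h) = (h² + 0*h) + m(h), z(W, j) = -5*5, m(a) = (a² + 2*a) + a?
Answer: 475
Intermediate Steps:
m(a) = a² + 3*a
z(W, j) = -25
L(h) = h² + h*(3 + h) (L(h) = (h² + 0*h) + h*(3 + h) = (h² + 0) + h*(3 + h) = h² + h*(3 + h))
-14*50 + L(z(-5, -2)) = -14*50 - 25*(3 + 2*(-25)) = -700 - 25*(3 - 50) = -700 - 25*(-47) = -700 + 1175 = 475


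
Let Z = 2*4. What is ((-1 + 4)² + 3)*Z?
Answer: 96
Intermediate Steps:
Z = 8
((-1 + 4)² + 3)*Z = ((-1 + 4)² + 3)*8 = (3² + 3)*8 = (9 + 3)*8 = 12*8 = 96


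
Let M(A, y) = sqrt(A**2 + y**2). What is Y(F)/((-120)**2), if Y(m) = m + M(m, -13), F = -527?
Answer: -527/14400 + sqrt(277898)/14400 ≈ 1.1133e-5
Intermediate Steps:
Y(m) = m + sqrt(169 + m**2) (Y(m) = m + sqrt(m**2 + (-13)**2) = m + sqrt(m**2 + 169) = m + sqrt(169 + m**2))
Y(F)/((-120)**2) = (-527 + sqrt(169 + (-527)**2))/((-120)**2) = (-527 + sqrt(169 + 277729))/14400 = (-527 + sqrt(277898))*(1/14400) = -527/14400 + sqrt(277898)/14400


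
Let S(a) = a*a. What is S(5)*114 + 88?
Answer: 2938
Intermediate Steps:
S(a) = a²
S(5)*114 + 88 = 5²*114 + 88 = 25*114 + 88 = 2850 + 88 = 2938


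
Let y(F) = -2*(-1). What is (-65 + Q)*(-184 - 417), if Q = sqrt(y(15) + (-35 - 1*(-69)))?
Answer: 35459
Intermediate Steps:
y(F) = 2
Q = 6 (Q = sqrt(2 + (-35 - 1*(-69))) = sqrt(2 + (-35 + 69)) = sqrt(2 + 34) = sqrt(36) = 6)
(-65 + Q)*(-184 - 417) = (-65 + 6)*(-184 - 417) = -59*(-601) = 35459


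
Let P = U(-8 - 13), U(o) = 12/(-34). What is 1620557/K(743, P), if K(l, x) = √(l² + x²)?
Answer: 27549469*√159542197/159542197 ≈ 2181.1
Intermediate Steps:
U(o) = -6/17 (U(o) = 12*(-1/34) = -6/17)
P = -6/17 ≈ -0.35294
1620557/K(743, P) = 1620557/(√(743² + (-6/17)²)) = 1620557/(√(552049 + 36/289)) = 1620557/(√(159542197/289)) = 1620557/((√159542197/17)) = 1620557*(17*√159542197/159542197) = 27549469*√159542197/159542197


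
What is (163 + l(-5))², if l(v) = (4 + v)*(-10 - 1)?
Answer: 30276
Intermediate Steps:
l(v) = -44 - 11*v (l(v) = (4 + v)*(-11) = -44 - 11*v)
(163 + l(-5))² = (163 + (-44 - 11*(-5)))² = (163 + (-44 + 55))² = (163 + 11)² = 174² = 30276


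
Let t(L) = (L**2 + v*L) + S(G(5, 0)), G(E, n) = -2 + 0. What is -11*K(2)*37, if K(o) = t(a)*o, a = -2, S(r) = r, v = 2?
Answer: 1628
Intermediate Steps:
G(E, n) = -2
t(L) = -2 + L**2 + 2*L (t(L) = (L**2 + 2*L) - 2 = -2 + L**2 + 2*L)
K(o) = -2*o (K(o) = (-2 + (-2)**2 + 2*(-2))*o = (-2 + 4 - 4)*o = -2*o)
-11*K(2)*37 = -(-22)*2*37 = -11*(-4)*37 = 44*37 = 1628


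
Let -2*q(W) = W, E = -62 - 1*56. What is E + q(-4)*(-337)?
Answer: -792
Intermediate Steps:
E = -118 (E = -62 - 56 = -118)
q(W) = -W/2
E + q(-4)*(-337) = -118 - 1/2*(-4)*(-337) = -118 + 2*(-337) = -118 - 674 = -792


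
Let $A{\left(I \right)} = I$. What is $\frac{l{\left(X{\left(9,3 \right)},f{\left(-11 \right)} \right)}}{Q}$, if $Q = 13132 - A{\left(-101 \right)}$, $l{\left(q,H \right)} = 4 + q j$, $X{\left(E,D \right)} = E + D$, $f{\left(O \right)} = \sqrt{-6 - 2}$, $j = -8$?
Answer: $- \frac{92}{13233} \approx -0.0069523$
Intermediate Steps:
$f{\left(O \right)} = 2 i \sqrt{2}$ ($f{\left(O \right)} = \sqrt{-6 - 2} = \sqrt{-8} = 2 i \sqrt{2}$)
$X{\left(E,D \right)} = D + E$
$l{\left(q,H \right)} = 4 - 8 q$ ($l{\left(q,H \right)} = 4 + q \left(-8\right) = 4 - 8 q$)
$Q = 13233$ ($Q = 13132 - -101 = 13132 + 101 = 13233$)
$\frac{l{\left(X{\left(9,3 \right)},f{\left(-11 \right)} \right)}}{Q} = \frac{4 - 8 \left(3 + 9\right)}{13233} = \left(4 - 96\right) \frac{1}{13233} = \left(-92\right) \frac{1}{13233} = - \frac{92}{13233}$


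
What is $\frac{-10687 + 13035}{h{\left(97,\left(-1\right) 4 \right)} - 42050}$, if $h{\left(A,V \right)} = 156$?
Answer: $- \frac{1174}{20947} \approx -0.056046$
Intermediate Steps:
$\frac{-10687 + 13035}{h{\left(97,\left(-1\right) 4 \right)} - 42050} = \frac{-10687 + 13035}{156 - 42050} = \frac{2348}{-41894} = 2348 \left(- \frac{1}{41894}\right) = - \frac{1174}{20947}$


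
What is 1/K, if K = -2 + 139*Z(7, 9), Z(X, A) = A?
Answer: 1/1249 ≈ 0.00080064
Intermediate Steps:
K = 1249 (K = -2 + 139*9 = -2 + 1251 = 1249)
1/K = 1/1249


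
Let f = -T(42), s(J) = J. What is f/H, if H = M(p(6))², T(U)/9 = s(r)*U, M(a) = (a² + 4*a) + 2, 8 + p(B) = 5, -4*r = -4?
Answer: -378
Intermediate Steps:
r = 1 (r = -¼*(-4) = 1)
p(B) = -3 (p(B) = -8 + 5 = -3)
M(a) = 2 + a² + 4*a
T(U) = 9*U (T(U) = 9*(1*U) = 9*U)
f = -378 (f = -9*42 = -1*378 = -378)
H = 1 (H = (2 + (-3)² + 4*(-3))² = (2 + 9 - 12)² = (-1)² = 1)
f/H = -378/1 = -378*1 = -378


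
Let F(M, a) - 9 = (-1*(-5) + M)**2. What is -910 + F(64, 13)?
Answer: 3860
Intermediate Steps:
F(M, a) = 9 + (5 + M)**2 (F(M, a) = 9 + (-1*(-5) + M)**2 = 9 + (5 + M)**2)
-910 + F(64, 13) = -910 + (9 + (5 + 64)**2) = -910 + (9 + 69**2) = -910 + (9 + 4761) = -910 + 4770 = 3860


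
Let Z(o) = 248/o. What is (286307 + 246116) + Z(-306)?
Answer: 81460595/153 ≈ 5.3242e+5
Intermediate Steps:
(286307 + 246116) + Z(-306) = (286307 + 246116) + 248/(-306) = 532423 + 248*(-1/306) = 532423 - 124/153 = 81460595/153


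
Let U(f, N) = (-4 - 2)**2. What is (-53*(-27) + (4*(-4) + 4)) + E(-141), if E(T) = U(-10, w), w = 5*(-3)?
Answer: 1455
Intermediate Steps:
w = -15
U(f, N) = 36 (U(f, N) = (-6)**2 = 36)
E(T) = 36
(-53*(-27) + (4*(-4) + 4)) + E(-141) = (-53*(-27) + (4*(-4) + 4)) + 36 = (1431 + (-16 + 4)) + 36 = (1431 - 12) + 36 = 1419 + 36 = 1455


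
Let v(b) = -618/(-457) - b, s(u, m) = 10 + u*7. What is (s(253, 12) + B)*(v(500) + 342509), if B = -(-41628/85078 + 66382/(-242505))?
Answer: 56330446320620401103/92438735865 ≈ 6.0938e+8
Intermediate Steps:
s(u, m) = 10 + 7*u
v(b) = 618/457 - b (v(b) = -618*(-1/457) - b = 618/457 - b)
B = 7871322968/10315920195 (B = -(-41628*1/85078 + 66382*(-1/242505)) = -(-20814/42539 - 66382/242505) = -1*(-7871322968/10315920195) = 7871322968/10315920195 ≈ 0.76303)
(s(253, 12) + B)*(v(500) + 342509) = ((10 + 7*253) + 7871322968/10315920195)*((618/457 - 1*500) + 342509) = ((10 + 1771) + 7871322968/10315920195)*((618/457 - 500) + 342509) = (1781 + 7871322968/10315920195)*(-227882/457 + 342509) = (18380525190263/10315920195)*(156298731/457) = 56330446320620401103/92438735865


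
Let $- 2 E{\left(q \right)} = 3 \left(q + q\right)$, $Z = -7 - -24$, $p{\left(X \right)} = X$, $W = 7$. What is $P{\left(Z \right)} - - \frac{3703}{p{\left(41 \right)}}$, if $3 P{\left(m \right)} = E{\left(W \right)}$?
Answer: $\frac{3416}{41} \approx 83.317$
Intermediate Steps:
$Z = 17$ ($Z = -7 + 24 = 17$)
$E{\left(q \right)} = - 3 q$ ($E{\left(q \right)} = - \frac{3 \left(q + q\right)}{2} = - \frac{3 \cdot 2 q}{2} = - \frac{6 q}{2} = - 3 q$)
$P{\left(m \right)} = -7$ ($P{\left(m \right)} = \frac{\left(-3\right) 7}{3} = \frac{1}{3} \left(-21\right) = -7$)
$P{\left(Z \right)} - - \frac{3703}{p{\left(41 \right)}} = -7 - - \frac{3703}{41} = -7 + \frac{3703}{41} = \frac{3416}{41}$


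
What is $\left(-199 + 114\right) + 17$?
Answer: $-68$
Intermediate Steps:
$\left(-199 + 114\right) + 17 = -85 + 17 = -68$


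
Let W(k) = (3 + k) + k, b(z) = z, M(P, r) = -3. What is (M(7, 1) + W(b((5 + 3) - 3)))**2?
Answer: 100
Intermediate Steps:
W(k) = 3 + 2*k
(M(7, 1) + W(b((5 + 3) - 3)))**2 = (-3 + (3 + 2*((5 + 3) - 3)))**2 = (-3 + (3 + 2*(8 - 3)))**2 = (-3 + (3 + 2*5))**2 = (-3 + (3 + 10))**2 = (-3 + 13)**2 = 10**2 = 100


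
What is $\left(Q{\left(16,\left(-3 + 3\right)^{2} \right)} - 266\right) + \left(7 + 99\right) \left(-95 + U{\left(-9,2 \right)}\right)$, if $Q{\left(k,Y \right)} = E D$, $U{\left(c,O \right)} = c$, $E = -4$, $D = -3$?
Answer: $-11278$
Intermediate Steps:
$Q{\left(k,Y \right)} = 12$ ($Q{\left(k,Y \right)} = \left(-4\right) \left(-3\right) = 12$)
$\left(Q{\left(16,\left(-3 + 3\right)^{2} \right)} - 266\right) + \left(7 + 99\right) \left(-95 + U{\left(-9,2 \right)}\right) = \left(12 - 266\right) + \left(7 + 99\right) \left(-95 - 9\right) = -254 + 106 \left(-104\right) = -254 - 11024 = -11278$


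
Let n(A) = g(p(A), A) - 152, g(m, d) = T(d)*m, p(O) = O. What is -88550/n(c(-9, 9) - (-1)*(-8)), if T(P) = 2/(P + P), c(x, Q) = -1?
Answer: 88550/151 ≈ 586.42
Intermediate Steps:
T(P) = 1/P (T(P) = 2/(2*P) = (1/(2*P))*2 = 1/P)
g(m, d) = m/d
n(A) = -151 (n(A) = A/A - 152 = 1 - 152 = -151)
-88550/n(c(-9, 9) - (-1)*(-8)) = -88550/(-151) = -88550*(-1/151) = 88550/151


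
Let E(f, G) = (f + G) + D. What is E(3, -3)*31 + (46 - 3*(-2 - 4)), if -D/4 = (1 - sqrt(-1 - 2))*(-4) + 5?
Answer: -60 - 496*I*sqrt(3) ≈ -60.0 - 859.1*I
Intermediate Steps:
D = -4 - 16*I*sqrt(3) (D = -4*((1 - sqrt(-1 - 2))*(-4) + 5) = -4*((1 - sqrt(-3))*(-4) + 5) = -4*((1 - I*sqrt(3))*(-4) + 5) = -4*((-4 + 4*I*sqrt(3)) + 5) = -4*(1 + 4*I*sqrt(3)) = -4 - 16*I*sqrt(3) ≈ -4.0 - 27.713*I)
E(f, G) = -4 + G + f - 16*I*sqrt(3) (E(f, G) = (f + G) + (-4 - 16*I*sqrt(3)) = (G + f) + (-4 - 16*I*sqrt(3)) = -4 + G + f - 16*I*sqrt(3))
E(3, -3)*31 + (46 - 3*(-2 - 4)) = (-4 - 3 + 3 - 16*I*sqrt(3))*31 + (46 - 3*(-2 - 4)) = (-4 - 16*I*sqrt(3))*31 + (46 - 3*(-6)) = (-124 - 496*I*sqrt(3)) + (46 + 18) = (-124 - 496*I*sqrt(3)) + 64 = -60 - 496*I*sqrt(3)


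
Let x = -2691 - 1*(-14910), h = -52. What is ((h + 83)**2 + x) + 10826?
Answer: 24006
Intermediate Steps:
x = 12219 (x = -2691 + 14910 = 12219)
((h + 83)**2 + x) + 10826 = ((-52 + 83)**2 + 12219) + 10826 = (31**2 + 12219) + 10826 = (961 + 12219) + 10826 = 13180 + 10826 = 24006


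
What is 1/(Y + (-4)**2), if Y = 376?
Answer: 1/392 ≈ 0.0025510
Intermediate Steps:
1/(Y + (-4)**2) = 1/(376 + (-4)**2) = 1/(376 + 16) = 1/392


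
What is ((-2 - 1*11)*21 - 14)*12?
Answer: -3444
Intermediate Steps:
((-2 - 1*11)*21 - 14)*12 = ((-2 - 11)*21 - 14)*12 = (-13*21 - 14)*12 = (-273 - 14)*12 = -287*12 = -3444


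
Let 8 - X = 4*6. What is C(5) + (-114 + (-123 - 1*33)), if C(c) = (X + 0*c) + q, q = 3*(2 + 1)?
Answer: -277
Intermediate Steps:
X = -16 (X = 8 - 4*6 = 8 - 1*24 = 8 - 24 = -16)
q = 9 (q = 3*3 = 9)
C(c) = -7 (C(c) = (-16 + 0*c) + 9 = (-16 + 0) + 9 = -16 + 9 = -7)
C(5) + (-114 + (-123 - 1*33)) = -7 + (-114 + (-123 - 1*33)) = -7 + (-114 + (-123 - 33)) = -7 + (-114 - 156) = -7 - 270 = -277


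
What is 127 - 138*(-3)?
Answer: 541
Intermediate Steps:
127 - 138*(-3) = 127 + 414 = 541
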